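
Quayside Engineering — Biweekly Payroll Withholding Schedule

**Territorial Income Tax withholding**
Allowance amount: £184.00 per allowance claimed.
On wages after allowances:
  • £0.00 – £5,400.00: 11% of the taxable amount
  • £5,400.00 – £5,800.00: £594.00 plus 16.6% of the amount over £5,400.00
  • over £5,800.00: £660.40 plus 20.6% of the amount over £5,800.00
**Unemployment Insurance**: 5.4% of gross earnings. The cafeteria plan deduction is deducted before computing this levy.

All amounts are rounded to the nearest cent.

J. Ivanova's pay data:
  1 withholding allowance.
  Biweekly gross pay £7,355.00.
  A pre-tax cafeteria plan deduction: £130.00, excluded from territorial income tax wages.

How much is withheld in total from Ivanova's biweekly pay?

Territorial Income Tax: taxable = £7,355.00 − £130.00 − 1×£184.00 = £7,041.00
  £660.40 + 20.6% × (£7,041.00 − £5,800.00) = £660.40 + 20.6% × £1,241.00 = £916.05
Unemployment Insurance: 5.4% × £7,225.00 = £390.15
Total: £916.05 + £390.15 = £1,306.20

£1,306.20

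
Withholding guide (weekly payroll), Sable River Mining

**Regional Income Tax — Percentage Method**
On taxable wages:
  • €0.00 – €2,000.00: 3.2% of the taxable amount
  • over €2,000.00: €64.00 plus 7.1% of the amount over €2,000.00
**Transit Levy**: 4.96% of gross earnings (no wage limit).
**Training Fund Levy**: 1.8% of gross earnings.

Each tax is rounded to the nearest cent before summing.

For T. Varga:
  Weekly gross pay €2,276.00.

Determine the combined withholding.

Regional Income Tax: taxable = €2,276.00
  €64.00 + 7.1% × (€2,276.00 − €2,000.00) = €64.00 + 7.1% × €276.00 = €83.60
Transit Levy: 4.96% × €2,276.00 = €112.89
Training Fund Levy: 1.8% × €2,276.00 = €40.97
Total: €83.60 + €112.89 + €40.97 = €237.46

€237.46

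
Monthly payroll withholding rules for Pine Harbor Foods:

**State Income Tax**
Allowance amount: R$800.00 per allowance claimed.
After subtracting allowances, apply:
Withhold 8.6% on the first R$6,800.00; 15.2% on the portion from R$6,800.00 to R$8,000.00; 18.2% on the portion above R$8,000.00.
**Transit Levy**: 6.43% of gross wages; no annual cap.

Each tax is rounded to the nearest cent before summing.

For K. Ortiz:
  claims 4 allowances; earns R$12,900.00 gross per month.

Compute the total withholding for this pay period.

State Income Tax: taxable = R$12,900.00 − 4×R$800.00 = R$9,700.00
  R$767.20 + 18.2% × (R$9,700.00 − R$8,000.00) = R$767.20 + 18.2% × R$1,700.00 = R$1,076.60
Transit Levy: 6.43% × R$12,900.00 = R$829.47
Total: R$1,076.60 + R$829.47 = R$1,906.07

R$1,906.07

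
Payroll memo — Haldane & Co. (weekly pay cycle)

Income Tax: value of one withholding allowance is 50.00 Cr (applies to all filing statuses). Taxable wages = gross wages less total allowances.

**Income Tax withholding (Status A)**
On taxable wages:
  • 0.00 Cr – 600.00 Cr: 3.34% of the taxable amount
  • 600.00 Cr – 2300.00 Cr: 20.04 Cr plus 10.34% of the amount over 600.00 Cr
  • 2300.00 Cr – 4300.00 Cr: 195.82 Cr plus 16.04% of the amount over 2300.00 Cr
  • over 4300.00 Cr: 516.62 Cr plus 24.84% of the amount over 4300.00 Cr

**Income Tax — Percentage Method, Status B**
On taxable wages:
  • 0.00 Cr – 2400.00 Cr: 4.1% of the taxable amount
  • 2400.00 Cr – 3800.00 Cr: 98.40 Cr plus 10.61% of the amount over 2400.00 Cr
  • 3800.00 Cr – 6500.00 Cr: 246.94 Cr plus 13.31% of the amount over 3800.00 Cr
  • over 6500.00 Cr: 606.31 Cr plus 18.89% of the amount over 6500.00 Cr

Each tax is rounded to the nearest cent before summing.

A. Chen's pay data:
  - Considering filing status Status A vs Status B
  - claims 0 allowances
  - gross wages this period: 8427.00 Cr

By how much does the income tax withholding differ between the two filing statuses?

571.45 Cr

Income Tax (Status A): taxable = 8427.00 Cr
  516.62 Cr + 24.84% × (8427.00 Cr − 4300.00 Cr) = 516.62 Cr + 24.84% × 4127.00 Cr = 1541.77 Cr
Income Tax (Status B): taxable = 8427.00 Cr
  606.31 Cr + 18.89% × (8427.00 Cr − 6500.00 Cr) = 606.31 Cr + 18.89% × 1927.00 Cr = 970.32 Cr
Difference: |1541.77 Cr − 970.32 Cr| = 571.45 Cr (higher under Status A)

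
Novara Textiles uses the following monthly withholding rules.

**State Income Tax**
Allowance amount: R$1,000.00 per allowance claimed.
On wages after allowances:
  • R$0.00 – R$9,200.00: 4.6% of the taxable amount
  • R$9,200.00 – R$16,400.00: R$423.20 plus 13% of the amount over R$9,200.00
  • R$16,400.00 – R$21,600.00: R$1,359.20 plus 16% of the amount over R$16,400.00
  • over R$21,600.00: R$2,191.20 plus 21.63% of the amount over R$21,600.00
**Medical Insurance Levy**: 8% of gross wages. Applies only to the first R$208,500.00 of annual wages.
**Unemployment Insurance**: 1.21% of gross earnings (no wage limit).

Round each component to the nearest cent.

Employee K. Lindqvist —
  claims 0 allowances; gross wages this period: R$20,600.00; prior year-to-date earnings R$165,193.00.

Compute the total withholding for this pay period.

R$3,928.46

State Income Tax: taxable = R$20,600.00
  R$1,359.20 + 16% × (R$20,600.00 − R$16,400.00) = R$1,359.20 + 16% × R$4,200.00 = R$2,031.20
Medical Insurance Levy: 8% × R$20,600.00 = R$1,648.00
Unemployment Insurance: 1.21% × R$20,600.00 = R$249.26
Total: R$2,031.20 + R$1,648.00 + R$249.26 = R$3,928.46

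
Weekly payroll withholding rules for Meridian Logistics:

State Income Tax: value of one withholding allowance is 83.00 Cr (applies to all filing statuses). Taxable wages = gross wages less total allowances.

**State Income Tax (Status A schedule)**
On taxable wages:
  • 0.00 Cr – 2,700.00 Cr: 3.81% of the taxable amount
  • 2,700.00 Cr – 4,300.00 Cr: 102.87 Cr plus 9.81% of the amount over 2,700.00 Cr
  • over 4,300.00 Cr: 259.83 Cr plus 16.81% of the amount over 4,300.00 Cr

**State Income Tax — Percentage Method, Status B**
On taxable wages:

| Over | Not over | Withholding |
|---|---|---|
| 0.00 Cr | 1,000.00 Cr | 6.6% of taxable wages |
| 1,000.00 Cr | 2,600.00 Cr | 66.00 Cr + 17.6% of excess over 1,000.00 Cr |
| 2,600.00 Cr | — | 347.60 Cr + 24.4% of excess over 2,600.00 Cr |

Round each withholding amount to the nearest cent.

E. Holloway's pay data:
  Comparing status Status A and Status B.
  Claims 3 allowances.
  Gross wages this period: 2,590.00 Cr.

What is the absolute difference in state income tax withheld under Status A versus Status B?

State Income Tax (Status A): taxable = 2,590.00 Cr − 3×83.00 Cr = 2,341.00 Cr
  3.81% × 2,341.00 Cr = 89.19 Cr
State Income Tax (Status B): taxable = 2,590.00 Cr − 3×83.00 Cr = 2,341.00 Cr
  66.00 Cr + 17.6% × (2,341.00 Cr − 1,000.00 Cr) = 66.00 Cr + 17.6% × 1,341.00 Cr = 302.02 Cr
Difference: |89.19 Cr − 302.02 Cr| = 212.83 Cr (higher under Status B)

212.83 Cr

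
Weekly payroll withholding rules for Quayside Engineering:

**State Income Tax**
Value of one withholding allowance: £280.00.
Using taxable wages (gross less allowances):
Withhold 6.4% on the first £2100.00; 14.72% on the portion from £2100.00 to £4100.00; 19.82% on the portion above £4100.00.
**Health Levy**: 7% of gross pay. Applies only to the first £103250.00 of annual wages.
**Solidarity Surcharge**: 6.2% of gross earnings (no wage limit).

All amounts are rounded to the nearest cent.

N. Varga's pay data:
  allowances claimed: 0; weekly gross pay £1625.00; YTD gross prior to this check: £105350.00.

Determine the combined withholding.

£204.75

State Income Tax: taxable = £1625.00
  6.4% × £1625.00 = £104.00
Health Levy: YTD £105350.00 ≥ cap £103250.00 → £0.00
Solidarity Surcharge: 6.2% × £1625.00 = £100.75
Total: £104.00 + £0.00 + £100.75 = £204.75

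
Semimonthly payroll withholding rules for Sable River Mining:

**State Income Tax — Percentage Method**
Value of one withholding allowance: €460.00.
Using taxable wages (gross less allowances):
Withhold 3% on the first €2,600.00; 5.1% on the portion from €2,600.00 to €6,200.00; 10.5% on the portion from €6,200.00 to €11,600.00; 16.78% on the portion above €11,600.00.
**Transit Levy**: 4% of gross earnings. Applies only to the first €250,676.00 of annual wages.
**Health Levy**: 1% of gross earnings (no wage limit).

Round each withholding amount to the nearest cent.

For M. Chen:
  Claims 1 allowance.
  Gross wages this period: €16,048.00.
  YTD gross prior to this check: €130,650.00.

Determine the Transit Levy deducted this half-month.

€641.92

Transit Levy: 4% × €16,048.00 = €641.92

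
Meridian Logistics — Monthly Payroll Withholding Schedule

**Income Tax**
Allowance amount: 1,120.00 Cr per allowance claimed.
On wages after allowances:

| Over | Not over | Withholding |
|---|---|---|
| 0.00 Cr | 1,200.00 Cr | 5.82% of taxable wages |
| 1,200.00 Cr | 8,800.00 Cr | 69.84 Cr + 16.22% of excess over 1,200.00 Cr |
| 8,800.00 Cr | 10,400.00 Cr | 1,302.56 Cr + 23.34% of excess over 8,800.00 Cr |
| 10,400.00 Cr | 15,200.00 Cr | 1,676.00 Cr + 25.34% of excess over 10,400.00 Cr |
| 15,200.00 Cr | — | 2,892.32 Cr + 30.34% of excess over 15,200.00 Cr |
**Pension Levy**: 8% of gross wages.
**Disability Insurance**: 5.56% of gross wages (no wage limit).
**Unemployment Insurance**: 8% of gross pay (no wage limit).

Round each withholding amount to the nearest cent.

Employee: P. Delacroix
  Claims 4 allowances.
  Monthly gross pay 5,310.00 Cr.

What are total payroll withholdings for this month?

Income Tax: taxable = 5,310.00 Cr − 4×1,120.00 Cr = 830.00 Cr
  5.82% × 830.00 Cr = 48.31 Cr
Pension Levy: 8% × 5,310.00 Cr = 424.80 Cr
Disability Insurance: 5.56% × 5,310.00 Cr = 295.24 Cr
Unemployment Insurance: 8% × 5,310.00 Cr = 424.80 Cr
Total: 48.31 Cr + 424.80 Cr + 295.24 Cr + 424.80 Cr = 1,193.15 Cr

1,193.15 Cr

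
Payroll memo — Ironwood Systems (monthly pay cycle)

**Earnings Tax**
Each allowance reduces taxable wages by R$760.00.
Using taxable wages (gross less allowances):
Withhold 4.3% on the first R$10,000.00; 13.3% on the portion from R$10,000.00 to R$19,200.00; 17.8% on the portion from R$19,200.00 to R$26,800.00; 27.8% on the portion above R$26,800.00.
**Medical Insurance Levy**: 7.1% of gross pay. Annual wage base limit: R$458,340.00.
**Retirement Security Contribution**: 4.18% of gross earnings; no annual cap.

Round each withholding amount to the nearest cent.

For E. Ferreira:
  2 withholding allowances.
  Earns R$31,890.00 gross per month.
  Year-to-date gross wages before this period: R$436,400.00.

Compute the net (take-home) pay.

Earnings Tax: taxable = R$31,890.00 − 2×R$760.00 = R$30,370.00
  R$3,006.40 + 27.8% × (R$30,370.00 − R$26,800.00) = R$3,006.40 + 27.8% × R$3,570.00 = R$3,998.86
Medical Insurance Levy: cap R$458,340.00 − YTD R$436,400.00 = R$21,940.00 subject; 7.1% × R$21,940.00 = R$1,557.74
Retirement Security Contribution: 4.18% × R$31,890.00 = R$1,333.00
Total withheld: R$3,998.86 + R$1,557.74 + R$1,333.00 = R$6,889.60
Net pay: R$31,890.00 − R$6,889.60 = R$25,000.40

R$25,000.40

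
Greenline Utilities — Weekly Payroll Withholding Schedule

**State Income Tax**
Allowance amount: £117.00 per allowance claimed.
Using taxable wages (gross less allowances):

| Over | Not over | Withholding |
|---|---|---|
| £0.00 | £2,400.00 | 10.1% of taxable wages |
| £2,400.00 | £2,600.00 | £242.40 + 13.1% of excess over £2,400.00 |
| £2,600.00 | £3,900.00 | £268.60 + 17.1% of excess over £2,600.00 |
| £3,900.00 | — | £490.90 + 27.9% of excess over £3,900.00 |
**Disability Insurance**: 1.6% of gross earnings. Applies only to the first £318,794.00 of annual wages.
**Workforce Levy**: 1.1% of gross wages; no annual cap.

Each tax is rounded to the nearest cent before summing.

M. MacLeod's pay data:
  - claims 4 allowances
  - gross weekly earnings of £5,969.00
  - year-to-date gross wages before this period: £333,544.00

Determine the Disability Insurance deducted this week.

Disability Insurance: YTD £333,544.00 ≥ cap £318,794.00 → £0.00

£0.00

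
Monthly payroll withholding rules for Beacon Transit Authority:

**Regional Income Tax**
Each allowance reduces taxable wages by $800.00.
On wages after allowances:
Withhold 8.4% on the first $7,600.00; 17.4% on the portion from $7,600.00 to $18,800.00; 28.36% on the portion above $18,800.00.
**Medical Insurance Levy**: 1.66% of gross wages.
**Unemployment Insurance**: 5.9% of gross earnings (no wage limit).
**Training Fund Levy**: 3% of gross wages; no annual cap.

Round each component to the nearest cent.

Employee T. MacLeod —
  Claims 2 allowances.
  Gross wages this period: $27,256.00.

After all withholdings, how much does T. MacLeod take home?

$19,846.21

Regional Income Tax: taxable = $27,256.00 − 2×$800.00 = $25,656.00
  $2,587.20 + 28.36% × ($25,656.00 − $18,800.00) = $2,587.20 + 28.36% × $6,856.00 = $4,531.56
Medical Insurance Levy: 1.66% × $27,256.00 = $452.45
Unemployment Insurance: 5.9% × $27,256.00 = $1,608.10
Training Fund Levy: 3% × $27,256.00 = $817.68
Total withheld: $4,531.56 + $452.45 + $1,608.10 + $817.68 = $7,409.79
Net pay: $27,256.00 − $7,409.79 = $19,846.21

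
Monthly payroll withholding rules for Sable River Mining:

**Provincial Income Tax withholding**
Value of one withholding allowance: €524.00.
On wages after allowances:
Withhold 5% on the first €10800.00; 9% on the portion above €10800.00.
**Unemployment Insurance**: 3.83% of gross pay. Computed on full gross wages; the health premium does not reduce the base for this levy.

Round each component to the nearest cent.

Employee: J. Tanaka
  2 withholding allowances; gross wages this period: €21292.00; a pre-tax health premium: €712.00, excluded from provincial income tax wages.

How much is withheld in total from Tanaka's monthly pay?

€2141.36

Provincial Income Tax: taxable = €21292.00 − €712.00 − 2×€524.00 = €19532.00
  €540.00 + 9% × (€19532.00 − €10800.00) = €540.00 + 9% × €8732.00 = €1325.88
Unemployment Insurance: 3.83% × €21292.00 = €815.48
Total: €1325.88 + €815.48 = €2141.36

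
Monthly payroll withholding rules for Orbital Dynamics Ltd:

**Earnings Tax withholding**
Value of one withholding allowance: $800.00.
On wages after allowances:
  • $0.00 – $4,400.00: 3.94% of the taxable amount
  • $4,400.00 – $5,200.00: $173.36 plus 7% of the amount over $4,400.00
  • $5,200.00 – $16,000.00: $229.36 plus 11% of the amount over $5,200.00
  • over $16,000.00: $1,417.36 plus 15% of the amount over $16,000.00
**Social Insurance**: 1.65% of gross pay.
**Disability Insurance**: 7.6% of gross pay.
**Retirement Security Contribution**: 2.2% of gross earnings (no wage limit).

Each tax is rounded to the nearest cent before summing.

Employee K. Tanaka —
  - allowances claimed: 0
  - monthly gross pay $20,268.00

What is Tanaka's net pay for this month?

$15,889.75

Earnings Tax: taxable = $20,268.00
  $1,417.36 + 15% × ($20,268.00 − $16,000.00) = $1,417.36 + 15% × $4,268.00 = $2,057.56
Social Insurance: 1.65% × $20,268.00 = $334.42
Disability Insurance: 7.6% × $20,268.00 = $1,540.37
Retirement Security Contribution: 2.2% × $20,268.00 = $445.90
Total withheld: $2,057.56 + $334.42 + $1,540.37 + $445.90 = $4,378.25
Net pay: $20,268.00 − $4,378.25 = $15,889.75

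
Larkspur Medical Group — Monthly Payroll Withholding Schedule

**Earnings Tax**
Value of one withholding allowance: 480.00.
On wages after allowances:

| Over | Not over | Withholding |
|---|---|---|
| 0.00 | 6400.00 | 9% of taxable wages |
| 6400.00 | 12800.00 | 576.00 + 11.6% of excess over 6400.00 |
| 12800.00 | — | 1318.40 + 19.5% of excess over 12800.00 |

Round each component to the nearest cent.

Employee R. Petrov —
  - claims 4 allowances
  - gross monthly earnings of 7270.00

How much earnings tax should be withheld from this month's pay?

481.50

Earnings Tax: taxable = 7270.00 − 4×480.00 = 5350.00
  9% × 5350.00 = 481.50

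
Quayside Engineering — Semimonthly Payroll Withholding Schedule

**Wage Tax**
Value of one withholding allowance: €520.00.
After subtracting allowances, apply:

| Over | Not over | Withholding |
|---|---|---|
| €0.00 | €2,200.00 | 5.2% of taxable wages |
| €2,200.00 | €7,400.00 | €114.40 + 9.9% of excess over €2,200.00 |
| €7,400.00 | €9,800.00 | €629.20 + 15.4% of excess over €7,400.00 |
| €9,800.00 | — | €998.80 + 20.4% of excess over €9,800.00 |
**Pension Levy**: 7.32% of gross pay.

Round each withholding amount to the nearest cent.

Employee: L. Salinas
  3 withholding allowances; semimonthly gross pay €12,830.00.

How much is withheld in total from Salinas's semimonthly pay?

Wage Tax: taxable = €12,830.00 − 3×€520.00 = €11,270.00
  €998.80 + 20.4% × (€11,270.00 − €9,800.00) = €998.80 + 20.4% × €1,470.00 = €1,298.68
Pension Levy: 7.32% × €12,830.00 = €939.16
Total: €1,298.68 + €939.16 = €2,237.84

€2,237.84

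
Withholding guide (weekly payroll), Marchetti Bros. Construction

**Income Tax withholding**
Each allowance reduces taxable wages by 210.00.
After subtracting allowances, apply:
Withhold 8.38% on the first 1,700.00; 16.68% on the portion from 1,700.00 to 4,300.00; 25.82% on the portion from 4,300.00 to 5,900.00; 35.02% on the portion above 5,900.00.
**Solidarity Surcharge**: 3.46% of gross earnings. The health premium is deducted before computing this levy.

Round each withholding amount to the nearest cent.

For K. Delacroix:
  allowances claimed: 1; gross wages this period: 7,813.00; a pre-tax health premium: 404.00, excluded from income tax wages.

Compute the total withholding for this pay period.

1,700.52

Income Tax: taxable = 7,813.00 − 404.00 − 1×210.00 = 7,199.00
  989.26 + 35.02% × (7,199.00 − 5,900.00) = 989.26 + 35.02% × 1,299.00 = 1,444.17
Solidarity Surcharge: 3.46% × 7,409.00 = 256.35
Total: 1,444.17 + 256.35 = 1,700.52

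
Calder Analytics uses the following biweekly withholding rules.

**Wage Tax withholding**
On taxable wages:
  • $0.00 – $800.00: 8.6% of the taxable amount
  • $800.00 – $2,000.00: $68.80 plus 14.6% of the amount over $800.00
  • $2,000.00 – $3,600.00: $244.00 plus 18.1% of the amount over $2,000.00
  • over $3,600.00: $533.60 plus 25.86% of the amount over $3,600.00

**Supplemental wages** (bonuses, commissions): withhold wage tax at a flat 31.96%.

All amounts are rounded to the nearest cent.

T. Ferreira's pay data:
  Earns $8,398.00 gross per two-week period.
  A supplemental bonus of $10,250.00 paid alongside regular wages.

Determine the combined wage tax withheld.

$5,050.26

Wage Tax: taxable = $8,398.00
  $533.60 + 25.86% × ($8,398.00 − $3,600.00) = $533.60 + 25.86% × $4,798.00 = $1,774.36
Supplemental (31.96% flat on bonus): 31.96% × $10,250.00 = $3,275.90
Total wage tax: $1,774.36 + $3,275.90 = $5,050.26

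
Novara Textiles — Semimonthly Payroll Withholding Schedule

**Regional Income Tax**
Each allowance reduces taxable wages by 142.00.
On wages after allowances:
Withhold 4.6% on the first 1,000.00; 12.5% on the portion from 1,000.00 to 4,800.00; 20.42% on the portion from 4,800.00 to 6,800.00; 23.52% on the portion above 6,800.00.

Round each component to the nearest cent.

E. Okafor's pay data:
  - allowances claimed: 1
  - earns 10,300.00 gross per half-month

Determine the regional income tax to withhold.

1,719.20

Regional Income Tax: taxable = 10,300.00 − 1×142.00 = 10,158.00
  929.40 + 23.52% × (10,158.00 − 6,800.00) = 929.40 + 23.52% × 3,358.00 = 1,719.20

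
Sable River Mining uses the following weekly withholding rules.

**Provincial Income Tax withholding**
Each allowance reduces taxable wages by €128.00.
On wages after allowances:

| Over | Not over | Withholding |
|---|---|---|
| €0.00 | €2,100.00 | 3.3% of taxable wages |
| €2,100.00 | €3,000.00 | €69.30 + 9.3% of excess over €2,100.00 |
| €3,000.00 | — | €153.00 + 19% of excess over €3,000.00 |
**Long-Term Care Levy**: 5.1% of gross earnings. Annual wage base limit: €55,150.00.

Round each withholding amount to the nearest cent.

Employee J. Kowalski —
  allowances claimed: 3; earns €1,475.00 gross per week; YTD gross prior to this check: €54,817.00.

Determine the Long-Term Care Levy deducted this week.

€16.98

Long-Term Care Levy: cap €55,150.00 − YTD €54,817.00 = €333.00 subject; 5.1% × €333.00 = €16.98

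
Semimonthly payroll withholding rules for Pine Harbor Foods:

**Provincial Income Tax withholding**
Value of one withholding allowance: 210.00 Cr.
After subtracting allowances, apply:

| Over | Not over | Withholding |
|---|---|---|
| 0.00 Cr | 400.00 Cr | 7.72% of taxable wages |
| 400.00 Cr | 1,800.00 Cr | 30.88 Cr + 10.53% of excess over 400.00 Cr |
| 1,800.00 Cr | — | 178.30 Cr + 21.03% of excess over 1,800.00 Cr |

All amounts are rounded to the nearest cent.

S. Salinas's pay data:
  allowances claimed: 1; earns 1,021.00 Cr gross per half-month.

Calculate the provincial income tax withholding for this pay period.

Provincial Income Tax: taxable = 1,021.00 Cr − 1×210.00 Cr = 811.00 Cr
  30.88 Cr + 10.53% × (811.00 Cr − 400.00 Cr) = 30.88 Cr + 10.53% × 411.00 Cr = 74.16 Cr

74.16 Cr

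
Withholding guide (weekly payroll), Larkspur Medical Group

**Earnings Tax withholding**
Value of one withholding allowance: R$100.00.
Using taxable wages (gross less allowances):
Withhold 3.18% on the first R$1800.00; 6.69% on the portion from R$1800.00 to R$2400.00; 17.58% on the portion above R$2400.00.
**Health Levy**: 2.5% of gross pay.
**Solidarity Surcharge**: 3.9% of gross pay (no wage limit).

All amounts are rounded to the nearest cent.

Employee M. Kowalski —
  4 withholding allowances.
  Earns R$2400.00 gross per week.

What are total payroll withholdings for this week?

R$224.22

Earnings Tax: taxable = R$2400.00 − 4×R$100.00 = R$2000.00
  R$57.24 + 6.69% × (R$2000.00 − R$1800.00) = R$57.24 + 6.69% × R$200.00 = R$70.62
Health Levy: 2.5% × R$2400.00 = R$60.00
Solidarity Surcharge: 3.9% × R$2400.00 = R$93.60
Total: R$70.62 + R$60.00 + R$93.60 = R$224.22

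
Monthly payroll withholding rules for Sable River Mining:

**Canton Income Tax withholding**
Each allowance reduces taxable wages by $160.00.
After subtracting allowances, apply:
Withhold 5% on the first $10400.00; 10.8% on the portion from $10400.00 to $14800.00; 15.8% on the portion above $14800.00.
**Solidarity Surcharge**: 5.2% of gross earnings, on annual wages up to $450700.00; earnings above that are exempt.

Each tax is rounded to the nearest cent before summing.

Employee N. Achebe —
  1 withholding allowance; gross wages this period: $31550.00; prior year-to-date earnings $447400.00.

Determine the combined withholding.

$3788.02

Canton Income Tax: taxable = $31550.00 − 1×$160.00 = $31390.00
  $995.20 + 15.8% × ($31390.00 − $14800.00) = $995.20 + 15.8% × $16590.00 = $3616.42
Solidarity Surcharge: cap $450700.00 − YTD $447400.00 = $3300.00 subject; 5.2% × $3300.00 = $171.60
Total: $3616.42 + $171.60 = $3788.02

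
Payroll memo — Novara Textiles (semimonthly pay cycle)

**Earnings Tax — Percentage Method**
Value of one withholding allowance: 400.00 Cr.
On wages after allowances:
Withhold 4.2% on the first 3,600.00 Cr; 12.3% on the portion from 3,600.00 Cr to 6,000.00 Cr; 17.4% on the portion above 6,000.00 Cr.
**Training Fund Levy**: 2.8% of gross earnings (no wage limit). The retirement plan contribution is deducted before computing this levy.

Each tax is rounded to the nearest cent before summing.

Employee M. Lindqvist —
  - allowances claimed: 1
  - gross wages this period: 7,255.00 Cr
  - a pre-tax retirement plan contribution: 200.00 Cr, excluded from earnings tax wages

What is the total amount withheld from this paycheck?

Earnings Tax: taxable = 7,255.00 Cr − 200.00 Cr − 1×400.00 Cr = 6,655.00 Cr
  446.40 Cr + 17.4% × (6,655.00 Cr − 6,000.00 Cr) = 446.40 Cr + 17.4% × 655.00 Cr = 560.37 Cr
Training Fund Levy: 2.8% × 7,055.00 Cr = 197.54 Cr
Total: 560.37 Cr + 197.54 Cr = 757.91 Cr

757.91 Cr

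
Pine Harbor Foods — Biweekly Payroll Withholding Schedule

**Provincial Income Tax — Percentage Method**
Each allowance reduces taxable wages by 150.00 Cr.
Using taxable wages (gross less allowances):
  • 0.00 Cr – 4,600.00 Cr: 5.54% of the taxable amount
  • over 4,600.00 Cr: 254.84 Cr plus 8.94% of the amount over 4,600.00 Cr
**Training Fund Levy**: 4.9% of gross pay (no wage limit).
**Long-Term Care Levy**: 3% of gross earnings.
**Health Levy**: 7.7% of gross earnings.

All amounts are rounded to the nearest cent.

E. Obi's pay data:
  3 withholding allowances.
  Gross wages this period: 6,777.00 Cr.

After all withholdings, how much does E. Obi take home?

5,310.56 Cr

Provincial Income Tax: taxable = 6,777.00 Cr − 3×150.00 Cr = 6,327.00 Cr
  254.84 Cr + 8.94% × (6,327.00 Cr − 4,600.00 Cr) = 254.84 Cr + 8.94% × 1,727.00 Cr = 409.23 Cr
Training Fund Levy: 4.9% × 6,777.00 Cr = 332.07 Cr
Long-Term Care Levy: 3% × 6,777.00 Cr = 203.31 Cr
Health Levy: 7.7% × 6,777.00 Cr = 521.83 Cr
Total withheld: 409.23 Cr + 332.07 Cr + 203.31 Cr + 521.83 Cr = 1,466.44 Cr
Net pay: 6,777.00 Cr − 1,466.44 Cr = 5,310.56 Cr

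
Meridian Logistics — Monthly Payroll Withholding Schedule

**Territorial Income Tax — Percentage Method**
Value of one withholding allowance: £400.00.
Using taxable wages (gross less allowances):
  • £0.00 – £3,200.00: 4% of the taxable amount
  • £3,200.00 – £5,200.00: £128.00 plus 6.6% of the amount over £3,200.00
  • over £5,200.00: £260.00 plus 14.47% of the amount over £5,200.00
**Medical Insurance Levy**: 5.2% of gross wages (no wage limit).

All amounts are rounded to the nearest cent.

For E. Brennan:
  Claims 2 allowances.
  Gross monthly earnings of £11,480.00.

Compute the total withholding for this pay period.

£1,649.92

Territorial Income Tax: taxable = £11,480.00 − 2×£400.00 = £10,680.00
  £260.00 + 14.47% × (£10,680.00 − £5,200.00) = £260.00 + 14.47% × £5,480.00 = £1,052.96
Medical Insurance Levy: 5.2% × £11,480.00 = £596.96
Total: £1,052.96 + £596.96 = £1,649.92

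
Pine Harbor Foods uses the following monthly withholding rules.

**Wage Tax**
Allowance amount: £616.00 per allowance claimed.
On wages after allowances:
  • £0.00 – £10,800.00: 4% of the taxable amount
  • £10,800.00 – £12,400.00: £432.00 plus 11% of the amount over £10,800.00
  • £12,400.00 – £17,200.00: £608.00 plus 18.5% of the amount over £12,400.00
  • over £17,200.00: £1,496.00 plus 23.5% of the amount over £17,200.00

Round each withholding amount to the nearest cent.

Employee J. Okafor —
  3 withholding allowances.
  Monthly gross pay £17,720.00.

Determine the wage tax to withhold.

Wage Tax: taxable = £17,720.00 − 3×£616.00 = £15,872.00
  £608.00 + 18.5% × (£15,872.00 − £12,400.00) = £608.00 + 18.5% × £3,472.00 = £1,250.32

£1,250.32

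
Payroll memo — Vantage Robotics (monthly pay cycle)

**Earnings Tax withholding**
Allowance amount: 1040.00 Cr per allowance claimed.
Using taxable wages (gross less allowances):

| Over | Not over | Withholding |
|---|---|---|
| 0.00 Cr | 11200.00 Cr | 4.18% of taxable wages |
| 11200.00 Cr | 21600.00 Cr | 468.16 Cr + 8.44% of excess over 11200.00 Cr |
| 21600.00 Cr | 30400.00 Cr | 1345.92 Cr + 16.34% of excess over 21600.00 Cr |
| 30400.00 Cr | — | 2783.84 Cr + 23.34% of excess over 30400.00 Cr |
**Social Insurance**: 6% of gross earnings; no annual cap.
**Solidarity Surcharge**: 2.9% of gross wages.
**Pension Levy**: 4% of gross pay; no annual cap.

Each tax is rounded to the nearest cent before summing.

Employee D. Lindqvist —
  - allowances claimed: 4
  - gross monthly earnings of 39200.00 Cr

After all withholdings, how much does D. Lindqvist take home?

30276.38 Cr

Earnings Tax: taxable = 39200.00 Cr − 4×1040.00 Cr = 35040.00 Cr
  2783.84 Cr + 23.34% × (35040.00 Cr − 30400.00 Cr) = 2783.84 Cr + 23.34% × 4640.00 Cr = 3866.82 Cr
Social Insurance: 6% × 39200.00 Cr = 2352.00 Cr
Solidarity Surcharge: 2.9% × 39200.00 Cr = 1136.80 Cr
Pension Levy: 4% × 39200.00 Cr = 1568.00 Cr
Total withheld: 3866.82 Cr + 2352.00 Cr + 1136.80 Cr + 1568.00 Cr = 8923.62 Cr
Net pay: 39200.00 Cr − 8923.62 Cr = 30276.38 Cr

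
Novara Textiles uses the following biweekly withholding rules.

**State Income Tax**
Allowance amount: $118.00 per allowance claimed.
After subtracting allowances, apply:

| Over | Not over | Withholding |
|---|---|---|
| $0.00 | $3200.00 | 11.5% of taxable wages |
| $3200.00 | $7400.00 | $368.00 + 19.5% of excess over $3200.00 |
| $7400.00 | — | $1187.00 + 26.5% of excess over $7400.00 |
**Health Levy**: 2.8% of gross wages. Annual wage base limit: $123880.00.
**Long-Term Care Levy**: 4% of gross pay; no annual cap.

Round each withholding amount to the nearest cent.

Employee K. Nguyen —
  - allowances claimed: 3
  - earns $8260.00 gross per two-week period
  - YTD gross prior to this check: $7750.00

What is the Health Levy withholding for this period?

Health Levy: 2.8% × $8260.00 = $231.28

$231.28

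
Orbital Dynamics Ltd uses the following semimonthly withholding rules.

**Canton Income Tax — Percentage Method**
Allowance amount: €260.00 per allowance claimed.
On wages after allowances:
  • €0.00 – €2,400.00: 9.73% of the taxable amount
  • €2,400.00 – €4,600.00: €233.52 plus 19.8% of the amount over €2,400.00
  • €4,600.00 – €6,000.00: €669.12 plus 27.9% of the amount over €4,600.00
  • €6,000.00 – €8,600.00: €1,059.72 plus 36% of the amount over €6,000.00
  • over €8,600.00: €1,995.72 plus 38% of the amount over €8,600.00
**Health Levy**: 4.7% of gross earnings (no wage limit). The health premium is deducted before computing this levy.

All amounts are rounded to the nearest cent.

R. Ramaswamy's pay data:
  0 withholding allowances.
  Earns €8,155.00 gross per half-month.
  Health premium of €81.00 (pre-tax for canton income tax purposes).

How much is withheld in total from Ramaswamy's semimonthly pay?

Canton Income Tax: taxable = €8,155.00 − €81.00 = €8,074.00
  €1,059.72 + 36% × (€8,074.00 − €6,000.00) = €1,059.72 + 36% × €2,074.00 = €1,806.36
Health Levy: 4.7% × €8,074.00 = €379.48
Total: €1,806.36 + €379.48 = €2,185.84

€2,185.84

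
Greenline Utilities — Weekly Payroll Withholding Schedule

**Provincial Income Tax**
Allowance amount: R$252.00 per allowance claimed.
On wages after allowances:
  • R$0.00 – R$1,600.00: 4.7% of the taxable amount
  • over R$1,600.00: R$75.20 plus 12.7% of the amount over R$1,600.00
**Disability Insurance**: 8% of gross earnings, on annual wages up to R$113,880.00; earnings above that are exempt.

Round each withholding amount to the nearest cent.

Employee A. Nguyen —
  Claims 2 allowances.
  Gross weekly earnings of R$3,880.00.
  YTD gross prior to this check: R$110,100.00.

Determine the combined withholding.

R$603.15

Provincial Income Tax: taxable = R$3,880.00 − 2×R$252.00 = R$3,376.00
  R$75.20 + 12.7% × (R$3,376.00 − R$1,600.00) = R$75.20 + 12.7% × R$1,776.00 = R$300.75
Disability Insurance: cap R$113,880.00 − YTD R$110,100.00 = R$3,780.00 subject; 8% × R$3,780.00 = R$302.40
Total: R$300.75 + R$302.40 = R$603.15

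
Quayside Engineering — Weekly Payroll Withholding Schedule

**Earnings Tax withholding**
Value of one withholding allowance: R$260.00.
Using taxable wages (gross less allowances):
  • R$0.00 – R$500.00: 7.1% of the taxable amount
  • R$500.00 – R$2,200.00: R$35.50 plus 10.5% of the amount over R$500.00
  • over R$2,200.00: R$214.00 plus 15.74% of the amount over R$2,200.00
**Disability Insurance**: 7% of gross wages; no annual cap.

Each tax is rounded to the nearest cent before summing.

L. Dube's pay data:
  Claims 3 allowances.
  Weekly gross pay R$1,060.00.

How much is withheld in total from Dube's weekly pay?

R$94.08

Earnings Tax: taxable = R$1,060.00 − 3×R$260.00 = R$280.00
  7.1% × R$280.00 = R$19.88
Disability Insurance: 7% × R$1,060.00 = R$74.20
Total: R$19.88 + R$74.20 = R$94.08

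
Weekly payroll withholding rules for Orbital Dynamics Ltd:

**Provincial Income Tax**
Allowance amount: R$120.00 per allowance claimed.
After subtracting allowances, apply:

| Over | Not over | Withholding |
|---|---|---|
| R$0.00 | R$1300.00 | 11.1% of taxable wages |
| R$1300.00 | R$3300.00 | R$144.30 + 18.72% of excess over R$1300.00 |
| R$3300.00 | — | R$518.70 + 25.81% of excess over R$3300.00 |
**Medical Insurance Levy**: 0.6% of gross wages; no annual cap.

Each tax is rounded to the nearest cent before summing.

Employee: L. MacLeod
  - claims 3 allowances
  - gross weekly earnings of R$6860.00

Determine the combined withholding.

R$1385.78

Provincial Income Tax: taxable = R$6860.00 − 3×R$120.00 = R$6500.00
  R$518.70 + 25.81% × (R$6500.00 − R$3300.00) = R$518.70 + 25.81% × R$3200.00 = R$1344.62
Medical Insurance Levy: 0.6% × R$6860.00 = R$41.16
Total: R$1344.62 + R$41.16 = R$1385.78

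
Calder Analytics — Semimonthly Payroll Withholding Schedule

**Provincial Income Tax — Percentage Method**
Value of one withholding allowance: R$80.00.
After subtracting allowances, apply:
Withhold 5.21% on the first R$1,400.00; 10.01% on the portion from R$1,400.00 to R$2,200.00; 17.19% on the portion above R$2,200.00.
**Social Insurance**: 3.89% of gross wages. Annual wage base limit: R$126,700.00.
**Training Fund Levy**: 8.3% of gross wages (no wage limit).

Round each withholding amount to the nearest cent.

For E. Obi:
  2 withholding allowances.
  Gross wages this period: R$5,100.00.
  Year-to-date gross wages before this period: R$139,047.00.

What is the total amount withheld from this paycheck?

R$1,047.33

Provincial Income Tax: taxable = R$5,100.00 − 2×R$80.00 = R$4,940.00
  R$153.02 + 17.19% × (R$4,940.00 − R$2,200.00) = R$153.02 + 17.19% × R$2,740.00 = R$624.03
Social Insurance: YTD R$139,047.00 ≥ cap R$126,700.00 → R$0.00
Training Fund Levy: 8.3% × R$5,100.00 = R$423.30
Total: R$624.03 + R$0.00 + R$423.30 = R$1,047.33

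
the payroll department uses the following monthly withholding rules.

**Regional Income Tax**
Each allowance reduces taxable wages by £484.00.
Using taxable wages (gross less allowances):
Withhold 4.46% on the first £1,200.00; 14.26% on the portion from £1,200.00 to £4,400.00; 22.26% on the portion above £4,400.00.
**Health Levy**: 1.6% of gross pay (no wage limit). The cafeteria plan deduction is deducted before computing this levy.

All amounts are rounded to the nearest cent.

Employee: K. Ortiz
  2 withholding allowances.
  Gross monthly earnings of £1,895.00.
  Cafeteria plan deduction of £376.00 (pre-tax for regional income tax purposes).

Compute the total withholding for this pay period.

Regional Income Tax: taxable = £1,895.00 − £376.00 − 2×£484.00 = £551.00
  4.46% × £551.00 = £24.57
Health Levy: 1.6% × £1,519.00 = £24.30
Total: £24.57 + £24.30 = £48.87

£48.87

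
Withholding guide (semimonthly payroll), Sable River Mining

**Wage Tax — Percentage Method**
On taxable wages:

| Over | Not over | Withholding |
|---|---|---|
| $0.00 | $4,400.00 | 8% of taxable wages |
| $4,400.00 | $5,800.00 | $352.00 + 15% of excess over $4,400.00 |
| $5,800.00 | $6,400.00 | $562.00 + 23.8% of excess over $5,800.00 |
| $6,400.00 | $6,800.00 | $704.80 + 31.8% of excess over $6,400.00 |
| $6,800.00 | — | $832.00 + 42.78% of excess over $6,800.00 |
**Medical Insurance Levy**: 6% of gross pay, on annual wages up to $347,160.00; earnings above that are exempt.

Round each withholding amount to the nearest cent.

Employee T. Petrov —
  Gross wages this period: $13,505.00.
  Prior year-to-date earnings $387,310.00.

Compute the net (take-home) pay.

$9,804.60

Wage Tax: taxable = $13,505.00
  $832.00 + 42.78% × ($13,505.00 − $6,800.00) = $832.00 + 42.78% × $6,705.00 = $3,700.40
Medical Insurance Levy: YTD $387,310.00 ≥ cap $347,160.00 → $0.00
Total withheld: $3,700.40 + $0.00 = $3,700.40
Net pay: $13,505.00 − $3,700.40 = $9,804.60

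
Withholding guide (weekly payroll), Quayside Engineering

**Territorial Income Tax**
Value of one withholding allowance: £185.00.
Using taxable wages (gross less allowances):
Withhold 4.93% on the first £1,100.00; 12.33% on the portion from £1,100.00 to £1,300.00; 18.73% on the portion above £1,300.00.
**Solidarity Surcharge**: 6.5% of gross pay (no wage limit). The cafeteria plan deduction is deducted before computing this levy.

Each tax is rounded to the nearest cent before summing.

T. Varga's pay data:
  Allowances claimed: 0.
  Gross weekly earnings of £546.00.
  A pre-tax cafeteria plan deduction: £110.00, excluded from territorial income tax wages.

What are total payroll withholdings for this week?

£49.83

Territorial Income Tax: taxable = £546.00 − £110.00 = £436.00
  4.93% × £436.00 = £21.49
Solidarity Surcharge: 6.5% × £436.00 = £28.34
Total: £21.49 + £28.34 = £49.83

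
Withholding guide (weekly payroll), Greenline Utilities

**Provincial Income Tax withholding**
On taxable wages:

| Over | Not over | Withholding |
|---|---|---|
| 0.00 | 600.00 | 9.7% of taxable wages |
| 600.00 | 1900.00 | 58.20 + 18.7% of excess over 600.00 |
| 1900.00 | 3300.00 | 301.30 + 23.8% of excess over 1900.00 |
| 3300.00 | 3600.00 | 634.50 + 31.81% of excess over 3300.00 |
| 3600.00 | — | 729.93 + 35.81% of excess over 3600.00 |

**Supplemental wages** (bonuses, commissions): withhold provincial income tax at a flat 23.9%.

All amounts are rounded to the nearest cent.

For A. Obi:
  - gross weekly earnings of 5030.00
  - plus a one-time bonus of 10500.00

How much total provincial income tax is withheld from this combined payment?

Provincial Income Tax: taxable = 5030.00
  729.93 + 35.81% × (5030.00 − 3600.00) = 729.93 + 35.81% × 1430.00 = 1242.01
Supplemental (23.9% flat on bonus): 23.9% × 10500.00 = 2509.50
Total provincial income tax: 1242.01 + 2509.50 = 3751.51

3751.51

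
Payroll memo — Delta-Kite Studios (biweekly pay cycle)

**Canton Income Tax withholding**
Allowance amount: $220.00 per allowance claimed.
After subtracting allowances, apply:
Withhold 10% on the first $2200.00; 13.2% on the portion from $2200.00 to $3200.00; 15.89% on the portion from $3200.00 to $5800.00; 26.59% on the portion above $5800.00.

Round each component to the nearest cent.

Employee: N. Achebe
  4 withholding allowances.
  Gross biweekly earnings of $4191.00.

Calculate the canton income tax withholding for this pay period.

Canton Income Tax: taxable = $4191.00 − 4×$220.00 = $3311.00
  $352.00 + 15.89% × ($3311.00 − $3200.00) = $352.00 + 15.89% × $111.00 = $369.64

$369.64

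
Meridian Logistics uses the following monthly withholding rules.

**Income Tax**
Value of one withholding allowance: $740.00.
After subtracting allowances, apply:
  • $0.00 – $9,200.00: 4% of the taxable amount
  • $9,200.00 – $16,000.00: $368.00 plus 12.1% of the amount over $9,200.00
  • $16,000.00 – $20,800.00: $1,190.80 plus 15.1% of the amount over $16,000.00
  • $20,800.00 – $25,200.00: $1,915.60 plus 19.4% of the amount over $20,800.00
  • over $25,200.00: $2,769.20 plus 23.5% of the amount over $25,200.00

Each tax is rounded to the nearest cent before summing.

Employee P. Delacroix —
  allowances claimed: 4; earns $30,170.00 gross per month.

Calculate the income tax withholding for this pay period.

Income Tax: taxable = $30,170.00 − 4×$740.00 = $27,210.00
  $2,769.20 + 23.5% × ($27,210.00 − $25,200.00) = $2,769.20 + 23.5% × $2,010.00 = $3,241.55

$3,241.55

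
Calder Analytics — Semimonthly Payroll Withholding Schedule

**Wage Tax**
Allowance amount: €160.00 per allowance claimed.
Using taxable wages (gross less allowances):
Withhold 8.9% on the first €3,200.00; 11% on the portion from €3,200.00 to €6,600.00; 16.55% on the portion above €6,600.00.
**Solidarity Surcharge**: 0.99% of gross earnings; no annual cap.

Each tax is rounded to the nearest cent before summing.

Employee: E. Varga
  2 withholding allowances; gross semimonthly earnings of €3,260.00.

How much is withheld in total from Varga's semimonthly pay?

€293.93

Wage Tax: taxable = €3,260.00 − 2×€160.00 = €2,940.00
  8.9% × €2,940.00 = €261.66
Solidarity Surcharge: 0.99% × €3,260.00 = €32.27
Total: €261.66 + €32.27 = €293.93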